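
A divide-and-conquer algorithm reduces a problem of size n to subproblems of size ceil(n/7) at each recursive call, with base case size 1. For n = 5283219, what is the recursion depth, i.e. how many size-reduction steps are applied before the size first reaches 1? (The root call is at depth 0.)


Each step divides the size by 7 (rounding up); after k steps the size is ceil(n/7^k), which equals 1 exactly when 7^k >= n.
So the depth is the smallest k with 7^k >= 5283219, i.e. ceil(log_7(5283219)).
7^7 = 823543 < 5283219 <= 5764801 = 7^8
Recursion depth = 8


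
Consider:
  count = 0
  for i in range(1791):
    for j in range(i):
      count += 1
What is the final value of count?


For each i, the inner loop runs i times:
  i=0: inner runs 0 times
  i=1: inner runs 1 time
  i=2: inner runs 2 times
  i=3: inner runs 3 times
  i=4: inner runs 4 times
  i=5: inner runs 5 times
  i=6: inner runs 6 times
  i=7: inner runs 7 times
  ...
Total = 0 + 1 + 2 + ... + 1790 = 1791*(1791-1)/2 = 1602945


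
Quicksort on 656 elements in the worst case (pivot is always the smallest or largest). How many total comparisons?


In the worst case, each partition step picks the worst pivot:
  Partition 1: 655 comparisons (n-1 elements to compare)
  Partition 2: 654 comparisons
  Partition 3: 653 comparisons
  Partition 4: 652 comparisons
  Partition 5: 651 comparisons
  ...
  Last partition: 0 comparisons
Total = (n-1) + (n-2) + ... + 1 + 0 = n*(n-1)/2
= 656*655/2 = 214840


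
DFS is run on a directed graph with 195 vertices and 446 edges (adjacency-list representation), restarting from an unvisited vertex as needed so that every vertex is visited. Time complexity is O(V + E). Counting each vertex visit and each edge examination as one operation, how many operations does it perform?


A full DFS traversal processes each vertex exactly once (push/pop on stack).
Each directed edge is examined once.
V = 195, E = 446
V + E = 641


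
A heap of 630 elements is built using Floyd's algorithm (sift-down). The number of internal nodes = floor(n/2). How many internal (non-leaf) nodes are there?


Leaf nodes occupy roughly half the array.
Sift-down is called for each internal node, starting from the last one.
Internal nodes = floor(n/2) = floor(630/2) = 315


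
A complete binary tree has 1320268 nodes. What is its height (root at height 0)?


In a complete binary tree, level k holds nodes 2^k .. 2^(k+1)-1 (1-indexed).
Height = floor(log2(n)) = floor(log2(1320268)) = 20
Check: 2^20 = 1048576 <= 1320268 < 2097152 = 2^21


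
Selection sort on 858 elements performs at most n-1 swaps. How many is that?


Each of the 857 passes places one element in its final position.
Pass 1: swap minimum into position 0
Pass 2: swap minimum of remaining into position 1
...
Pass 857: last two elements, one swap
Maximum swaps = 858 - 1 = 857


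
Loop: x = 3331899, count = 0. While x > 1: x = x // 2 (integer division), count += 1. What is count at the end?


The variable x halves each step:
x = 3331899 -> 1665949 -> 832974 -> 416487 -> 208243 -> 104121 -> 52060 -> 26030 -> 13015 -> 6507 -> 3253 -> 1626 -> 813 -> 406 -> 203 -> 101 -> 50 -> 25 -> 12 -> 6 -> 3 -> 1
Number of halvings = floor(log2(3331899)) = 21


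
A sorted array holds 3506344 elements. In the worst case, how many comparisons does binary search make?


Halving sequence: 3506344 -> 1753172 -> 876586 -> 438293 -> 219146 -> 109573 -> 54786 -> 27393 -> 13696 -> 6848 -> 3424 -> 1712 -> 856 -> 428 -> 214 -> 107 -> 53 -> 26 -> 13 -> 6 -> 3 -> 1
Number of halvings = 21
Max comparisons = 21 + 1 = 22


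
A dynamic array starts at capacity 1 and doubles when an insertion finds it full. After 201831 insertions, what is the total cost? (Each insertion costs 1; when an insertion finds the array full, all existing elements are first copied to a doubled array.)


Insertion cost: 201831 (one per element)
Resizes occur just before inserting elements 2, 3, 5, 9, ...
Elements copied at each resize: 1 + 2 + 4 + 8 + 16 + 32 + 64 + 128 + 256 + 512 + 1024 + 2048 + 4096 + 8192 + 16384 + 32768 + 65536 + 131072
Sum of copies = 262143 (geometric series: 2^k - 1)
Total = 201831 + 262143 = 463974


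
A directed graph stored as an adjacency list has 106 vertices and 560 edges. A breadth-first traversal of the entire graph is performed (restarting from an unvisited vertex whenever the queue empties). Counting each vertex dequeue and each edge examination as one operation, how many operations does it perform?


A full BFS traversal dequeues each vertex once and examines each edge once.
Vertex visits: 106
Edge visits: 560
V + E = 106 + 560 = 666


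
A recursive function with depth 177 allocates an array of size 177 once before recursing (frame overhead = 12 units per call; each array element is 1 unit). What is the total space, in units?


Array allocation: 177 units (allocated once)
Stack frames: 177 deep * 12 per frame = 2124 units
Total = 177 + 2124 = 2301


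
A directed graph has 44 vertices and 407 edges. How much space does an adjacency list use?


Adjacency list: one list head per vertex + one entry per edge
Vertex heads: 44
Edge entries: 407
Total = 44 + 407 = 451


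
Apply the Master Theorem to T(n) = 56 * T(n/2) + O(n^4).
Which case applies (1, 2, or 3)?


The Master Theorem: T(n) = a*T(n/b) + O(n^c)
  a = 56, b = 2, c = 4
log_b(a) = log_2(56) ~ 5.807
Compare b^c with a: 2^4 = 16 < 56, so c < log_b(a).
Since c < log_b(a), Case 1 applies.
T(n) = O(n^(log_2 56)) ~ O(n^5.807)
Master Theorem case = 1


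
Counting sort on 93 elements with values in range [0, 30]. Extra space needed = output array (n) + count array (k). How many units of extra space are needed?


Output array size: 93 (to store sorted result)
Count array size: 31 (one slot per possible value, range 0 to 30)
Total extra space = 93 + 31 = 124


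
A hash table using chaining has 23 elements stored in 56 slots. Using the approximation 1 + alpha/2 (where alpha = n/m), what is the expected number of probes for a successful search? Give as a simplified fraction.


Load factor alpha = n/m = 23/56
Expected probes = 1 + alpha/2 = 1 + 23/(2*56)
= 1 + 23/112
= 112/112 + 23/112
= 135/112


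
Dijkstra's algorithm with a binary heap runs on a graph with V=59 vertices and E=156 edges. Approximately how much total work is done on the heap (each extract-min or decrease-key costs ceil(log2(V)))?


Dijkstra with a binary heap: each vertex is extracted once, each edge may relax once.
Each heap operation costs O(log V).
V + E = 59 + 156 = 215
ceil(log2(59)) = 6 (since 2^5 = 32 < 59 <= 64 = 2^6)
Total heap work = (V+E) * ceil(log2(V)) = 215 * 6 = 1290


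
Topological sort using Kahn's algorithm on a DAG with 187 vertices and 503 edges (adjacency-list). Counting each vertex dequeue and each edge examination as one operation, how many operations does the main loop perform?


Kahn's algorithm:
  1. Compute in-degrees: O(V + E)
  2. Process queue: each vertex dequeued once (O(V))
     each edge examined once (O(E))
Total = V + E = 187 + 503 = 690


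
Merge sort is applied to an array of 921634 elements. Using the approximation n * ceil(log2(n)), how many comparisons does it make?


Merge sort divides the array into halves recursively.
Number of levels = ceil(log2(921634)) = 20
At each level, approximately n = 921634 comparisons are needed for merging.
Total comparisons ~ n * ceil(log2(n)) = 921634 * 20 = 18432680


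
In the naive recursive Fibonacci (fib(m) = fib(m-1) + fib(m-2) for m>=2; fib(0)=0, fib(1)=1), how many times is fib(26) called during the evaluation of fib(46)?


Let N(m) = number of times fib(m) is called while evaluating fib(46).
N(46) = 1 (the initial call).
N(45) = 1 (only fib(46) calls it).
For 1 <= m <= 44: fib(m) is called by fib(m+1) and fib(m+2), so
  N(m) = N(m+1) + N(m+2).
fib(0) is called only by fib(2), so N(0) = N(2).
Walk down from m=46:
  N(46)=1, N(45)=1, N(44)=2, N(43)=3, N(42)=5, N(41)=8, N(40)=13, N(39)=21, N(38)=34, N(37)=55, N(36)=89, N(35)=144, N(34)=233, N(33)=377, N(32)=610, N(31)=987, N(30)=1597, N(29)=2584, N(28)=4181, N(27)=6765, N(26)=10946
N(26) = 10946


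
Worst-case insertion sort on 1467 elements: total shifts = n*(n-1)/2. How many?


Sum of shifts = 1 + 2 + 3 + ... + 1466
= 1467 * 1466 / 2
= 2150622 / 2
= 1075311


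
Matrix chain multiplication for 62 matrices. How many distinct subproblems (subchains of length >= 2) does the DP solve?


Subproblems are indexed by (i, j) where i < j.
Number of such pairs = n*(n-1)/2
= 62 * 61 / 2
= 1891


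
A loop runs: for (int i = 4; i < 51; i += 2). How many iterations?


Loop starts at i = 4, increments by 2, stops when i >= 51.
Number of iterations = ceil((51 - 4) / 2)
= ceil(47 / 2)
= 24


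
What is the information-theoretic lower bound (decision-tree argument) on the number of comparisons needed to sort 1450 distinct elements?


A binary decision tree of height h has at most 2^h leaves and needs at least n! of them, so h >= ceil(log2(n!)).
1450! is far too large to multiply out, so use Stirling's series:
  ln(n!) ~ n ln n - n + (1/2) ln(2 pi n) + 1/(12n)  (error below 1/(360 n^3), negligible here)
  ln(1450) = 7.2793188
  n ln n = 1450 * 7.2793188 = 10555.0123
  (1/2) ln(2 pi * 1450) = (1/2) ln(9110.6187) = 4.5586
  1/(12*1450) = 0.0001
  ln(1450!) ~ 10555.0123 - 1450 + 4.5586 + 0.0001 = 9109.5710
Convert to base 2: log2(1450!) = 9109.5710 / ln 2 = 9109.5710 / 0.69314718 = 13142.3329
ceil(13142.3329) = 13143


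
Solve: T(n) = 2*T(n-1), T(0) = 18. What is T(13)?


Unrolling:
T(13) = 2*T(12) = 2^2*T(11) = ... = 2^13*T(0)
= 2^13 * 18
= 8192 * 18 = 147456


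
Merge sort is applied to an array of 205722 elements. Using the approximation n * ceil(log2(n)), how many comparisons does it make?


Merge sort divides the array into halves recursively.
Number of levels = ceil(log2(205722)) = 18
At each level, approximately n = 205722 comparisons are needed for merging.
Total comparisons ~ n * ceil(log2(n)) = 205722 * 18 = 3702996


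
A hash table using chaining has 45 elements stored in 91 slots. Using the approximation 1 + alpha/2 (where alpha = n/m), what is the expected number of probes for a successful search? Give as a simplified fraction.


Load factor alpha = n/m = 45/91
Expected probes = 1 + alpha/2 = 1 + 45/(2*91)
= 1 + 45/182
= 182/182 + 45/182
= 227/182


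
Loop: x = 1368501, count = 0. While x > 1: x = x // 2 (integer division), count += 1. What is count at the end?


The variable x halves each step:
x = 1368501 -> 684250 -> 342125 -> 171062 -> 85531 -> 42765 -> 21382 -> 10691 -> 5345 -> 2672 -> 1336 -> 668 -> 334 -> 167 -> 83 -> 41 -> 20 -> 10 -> 5 -> 2 -> 1
Number of halvings = floor(log2(1368501)) = 20


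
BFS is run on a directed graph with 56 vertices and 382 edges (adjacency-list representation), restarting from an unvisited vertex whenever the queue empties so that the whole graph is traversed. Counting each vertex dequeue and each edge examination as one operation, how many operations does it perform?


A full BFS traversal dequeues each vertex exactly once and examines each directed edge exactly once.
V = 56 (vertex processing cost)
E = 382 (edge examination cost)
Total operations proportional to V + E = 56 + 382 = 438


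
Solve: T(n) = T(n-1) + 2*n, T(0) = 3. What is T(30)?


Expanding the recurrence:
T(30) = T(29) + 2*30
       = T(28) + 2*29 + 2*30
       ...
       = T(0) + 2*(1 + 2 + ... + 30)
       = 3 + 2 * 30*31/2
       = 3 + 2 * 465
       = 3 + 930 = 933


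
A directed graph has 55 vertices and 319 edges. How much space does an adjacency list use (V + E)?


Adjacency list: one list head per vertex + one entry per edge
Vertex heads: 55
Edge entries: 319
Total = 55 + 319 = 374


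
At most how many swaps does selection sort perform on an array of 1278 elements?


Each of the 1277 passes places one element in its final position.
Pass 1: swap minimum into position 0
Pass 2: swap minimum of remaining into position 1
...
Pass 1277: last two elements, one swap
Maximum swaps = 1278 - 1 = 1277


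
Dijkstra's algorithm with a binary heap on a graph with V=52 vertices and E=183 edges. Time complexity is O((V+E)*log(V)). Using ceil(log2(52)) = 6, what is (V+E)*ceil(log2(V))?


Dijkstra with a binary heap: each vertex is extracted once, each edge may relax once.
Each heap operation costs O(log V).
V + E = 52 + 183 = 235
ceil(log2(52)) = 6 (since 2^5 = 32 < 52 <= 64 = 2^6)
Total heap work = (V+E) * ceil(log2(V)) = 235 * 6 = 1410


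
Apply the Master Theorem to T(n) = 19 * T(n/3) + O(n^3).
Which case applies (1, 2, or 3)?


The Master Theorem: T(n) = a*T(n/b) + O(n^c)
  a = 19, b = 3, c = 3
log_b(a) = log_3(19) ~ 2.68
Compare b^c with a: 3^3 = 27 > 19, so c > log_b(a).
Since c > log_b(a), Case 3 applies.
T(n) = O(n^3)
Master Theorem case = 3


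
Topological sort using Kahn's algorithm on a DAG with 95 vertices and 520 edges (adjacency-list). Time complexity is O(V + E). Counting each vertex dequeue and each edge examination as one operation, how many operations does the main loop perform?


Kahn's algorithm:
  1. Compute in-degrees: O(V + E)
  2. Process queue: each vertex dequeued once (O(V))
     each edge examined once (O(E))
Total = V + E = 95 + 520 = 615


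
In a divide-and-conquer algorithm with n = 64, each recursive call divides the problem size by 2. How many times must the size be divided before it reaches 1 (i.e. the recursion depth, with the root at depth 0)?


Number of divisions = log_2(64)
Sizes: 64 -> 32 -> 16 -> 8 -> 4 -> 2 -> 1 (6 divisions)
Recursion depth = 6


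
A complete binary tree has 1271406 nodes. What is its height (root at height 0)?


In a complete binary tree, level k holds nodes 2^k .. 2^(k+1)-1 (1-indexed).
Height = floor(log2(n)) = floor(log2(1271406)) = 20
Check: 2^20 = 1048576 <= 1271406 < 2097152 = 2^21


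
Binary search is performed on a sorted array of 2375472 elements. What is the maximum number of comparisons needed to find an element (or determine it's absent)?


Binary search halves the search space each comparison:
  Step 1: search space = 2375472 -> 1187736
  Step 2: search space = 1187736 -> 593868
  Step 3: search space = 593868 -> 296934
  Step 4: search space = 296934 -> 148467
  Step 5: search space = 148467 -> 74233
  Step 6: search space = 74233 -> 37116
  Step 7: search space = 37116 -> 18558
  Step 8: search space = 18558 -> 9279
  Step 9: search space = 9279 -> 4639
  Step 10: search space = 4639 -> 2319
  Step 11: search space = 2319 -> 1159
  Step 12: search space = 1159 -> 579
  Step 13: search space = 579 -> 289
  Step 14: search space = 289 -> 144
  Step 15: search space = 144 -> 72
  Step 16: search space = 72 -> 36
  Step 17: search space = 36 -> 18
  Step 18: search space = 18 -> 9
  Step 19: search space = 9 -> 4
  Step 20: search space = 4 -> 2
  Step 21: search space = 2 -> 1
  Step 22: search space = 1 (final check)
Maximum comparisons = floor(log2(2375472)) + 1 = 21 + 1 = 22


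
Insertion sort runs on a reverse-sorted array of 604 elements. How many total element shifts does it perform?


Sum of shifts = 1 + 2 + 3 + ... + 603
= 604 * 603 / 2
= 364212 / 2
= 182106


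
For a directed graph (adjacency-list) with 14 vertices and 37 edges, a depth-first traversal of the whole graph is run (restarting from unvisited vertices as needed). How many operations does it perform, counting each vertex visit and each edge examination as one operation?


A full DFS traversal visits each vertex once and examines each edge once.
V = 14
E = 37
Sum = 14 + 37 = 51


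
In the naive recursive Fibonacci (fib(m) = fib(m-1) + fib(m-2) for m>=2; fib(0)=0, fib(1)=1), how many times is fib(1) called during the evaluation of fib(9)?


Let N(m) = number of times fib(m) is called while evaluating fib(9).
N(9) = 1 (the initial call).
N(8) = 1 (only fib(9) calls it).
For 1 <= m <= 7: fib(m) is called by fib(m+1) and fib(m+2), so
  N(m) = N(m+1) + N(m+2).
fib(0) is called only by fib(2), so N(0) = N(2).
Walk down from m=9:
  N(9)=1, N(8)=1, N(7)=2, N(6)=3, N(5)=5, N(4)=8, N(3)=13, N(2)=21, N(1)=34
N(1) = 34


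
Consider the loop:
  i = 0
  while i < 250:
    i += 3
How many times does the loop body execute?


Starting at i = 0, each iteration adds 3.
Iterations until i >= 250:
  Iteration 1: i = 0 -> i = 3
  Iteration 2: i = 3 -> i = 6
  Iteration 3: i = 6 -> i = 9
  Iteration 4: i = 9 -> i = 12
  Iteration 5: i = 12 -> i = 15
  Iteration 6: i = 15 -> i = 18
  Iteration 7: i = 18 -> i = 21
  Iteration 8: i = 21 -> i = 24
  ... continuing ...
Total iterations = ceil(250/3) = 84


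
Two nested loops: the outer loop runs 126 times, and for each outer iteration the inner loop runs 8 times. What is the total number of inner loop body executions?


Outer loop: 126 iterations
Inner loop: 8 iterations per outer iteration
Total = 126 * 8 = 1008


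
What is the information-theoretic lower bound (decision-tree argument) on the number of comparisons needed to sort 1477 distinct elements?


A binary decision tree of height h has at most 2^h leaves and needs at least n! of them, so h >= ceil(log2(n!)).
1477! is far too large to multiply out, so use Stirling's series:
  ln(n!) ~ n ln n - n + (1/2) ln(2 pi n) + 1/(12n)  (error below 1/(360 n^3), negligible here)
  ln(1477) = 7.2977683
  n ln n = 1477 * 7.2977683 = 10778.8038
  (1/2) ln(2 pi * 1477) = (1/2) ln(9280.2647) = 4.5678
  1/(12*1477) = 0.0001
  ln(1477!) ~ 10778.8038 - 1477 + 4.5678 + 0.0001 = 9306.3717
Convert to base 2: log2(1477!) = 9306.3717 / ln 2 = 9306.3717 / 0.69314718 = 13426.2563
ceil(13426.2563) = 13427


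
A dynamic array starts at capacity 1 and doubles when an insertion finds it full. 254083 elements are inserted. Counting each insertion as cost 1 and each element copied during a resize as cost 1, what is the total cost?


n = 254083
Insertion costs: 254083
Resizes copy 1, 2, 4, ... up to the largest power of 2 that is <= n-1 = 254082, i.e. 131072.
Copy costs = 1 + 2 + 4 + 8 + 16 + 32 + 64 + 128 + 256 + 512 + 1024 + 2048 + 4096 + 8192 + 16384 + 32768 + 65536 + 131072 = 262143
Total = 254083 + 262143 = 516226


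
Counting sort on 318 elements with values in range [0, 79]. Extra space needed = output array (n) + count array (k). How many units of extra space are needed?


Output array size: 318 (to store sorted result)
Count array size: 80 (one slot per possible value, range 0 to 79)
Total extra space = 318 + 80 = 398


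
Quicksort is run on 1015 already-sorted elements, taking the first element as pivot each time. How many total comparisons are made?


Sum of comparisons per partition:
1014 + 1013 + ... + 1 + 0
= 1015 * (1015 - 1) / 2
= 1015 * 1014 / 2
= 514605


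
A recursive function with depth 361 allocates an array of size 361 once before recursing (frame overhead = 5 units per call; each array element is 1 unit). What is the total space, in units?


Array allocation: 361 units (allocated once)
Stack frames: 361 deep * 5 per frame = 1805 units
Total = 361 + 1805 = 2166


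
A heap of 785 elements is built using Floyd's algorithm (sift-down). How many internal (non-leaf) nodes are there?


Leaf nodes occupy roughly half the array.
Sift-down is called for each internal node, starting from the last one.
Internal nodes = floor(n/2) = floor(785/2) = 392


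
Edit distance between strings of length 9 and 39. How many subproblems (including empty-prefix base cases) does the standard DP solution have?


The table includes base cases (empty prefixes).
Rows: (m+1) = 10
Columns: (n+1) = 40
Total = 10 * 40 = 400


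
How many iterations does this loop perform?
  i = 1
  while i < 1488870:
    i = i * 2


The loop variable doubles each iteration:
i = 1 -> 2 -> 4 -> 8 -> 16 -> 32 -> 64 -> 128 -> 256 -> 512 -> 1024 -> 2048 -> 4096 -> 8192 -> 16384 -> 32768 -> 65536 -> 131072 -> 262144 -> 524288 -> 1048576 -> 2097152 (stop, 2097152 >= 1488870)
Number of doublings = ceil(log2(1488870)) = 21


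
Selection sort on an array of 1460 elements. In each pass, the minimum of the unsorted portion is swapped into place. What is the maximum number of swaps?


Selection sort performs one swap per pass:
  Pass 1: find min in positions 0 to 1459, swap with position 0
  Pass 2: find min in positions 1 to 1459, swap with position 1
  Pass 3: find min in positions 2 to 1459, swap with position 2
  Pass 4: find min in positions 3 to 1459, swap with position 3
  Pass 5: find min in positions 4 to 1459, swap with position 4
  ... (1454 more passes)
Total passes (and swaps) = n - 1 = 1460 - 1 = 1459


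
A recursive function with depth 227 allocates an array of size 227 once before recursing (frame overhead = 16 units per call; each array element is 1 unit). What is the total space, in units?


Array allocation: 227 units (allocated once)
Stack frames: 227 deep * 16 per frame = 3632 units
Total = 227 + 3632 = 3859


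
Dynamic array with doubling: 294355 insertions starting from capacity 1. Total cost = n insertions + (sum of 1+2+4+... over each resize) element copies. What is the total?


n = 294355
Insertion costs: 294355
Resizes copy 1, 2, 4, ... up to the largest power of 2 that is <= n-1 = 294354, i.e. 262144.
Copy costs = 1 + 2 + 4 + 8 + 16 + 32 + 64 + 128 + 256 + 512 + 1024 + 2048 + 4096 + 8192 + 16384 + 32768 + 65536 + 131072 + 262144 = 524287
Total = 294355 + 524287 = 818642


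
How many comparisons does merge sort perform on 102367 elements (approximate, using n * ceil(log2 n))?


Recursion depth: ceil(log2(102367)) = 17
Each recursion level merges n = 102367 elements
Total = 102367 * 17 = 1740239


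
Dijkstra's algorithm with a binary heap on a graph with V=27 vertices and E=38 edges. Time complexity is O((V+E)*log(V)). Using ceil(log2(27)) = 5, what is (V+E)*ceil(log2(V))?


Dijkstra with a binary heap: each vertex is extracted once, each edge may relax once.
Each heap operation costs O(log V).
V + E = 27 + 38 = 65
ceil(log2(27)) = 5 (since 2^4 = 16 < 27 <= 32 = 2^5)
Total heap work = (V+E) * ceil(log2(V)) = 65 * 5 = 325


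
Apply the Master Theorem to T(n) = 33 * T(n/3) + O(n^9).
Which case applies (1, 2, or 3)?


The Master Theorem: T(n) = a*T(n/b) + O(n^c)
  a = 33, b = 3, c = 9
log_b(a) = log_3(33) ~ 3.183
Compare b^c with a: 3^9 = 19683 > 33, so c > log_b(a).
Since c > log_b(a), Case 3 applies.
T(n) = O(n^9)
Master Theorem case = 3


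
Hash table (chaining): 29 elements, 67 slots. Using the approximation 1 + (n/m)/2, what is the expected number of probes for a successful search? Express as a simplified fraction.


Computing expected probes:
alpha = 29/67
= 1 + alpha/2
= 1 + 29/(2*67)
= (2*67 + 29) / (2*67)
= 163/134


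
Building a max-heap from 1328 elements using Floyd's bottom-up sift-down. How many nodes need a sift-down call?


In a heap of 1328 elements (0-indexed array):
  Last element index: 1327
  Parent of last element: floor((1327 - 1) / 2) = 663
  Internal nodes: indices 0 to 663
  Count = floor(1328/2) = 664


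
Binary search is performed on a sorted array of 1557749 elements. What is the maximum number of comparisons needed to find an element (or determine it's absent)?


Binary search halves the search space each comparison:
  Step 1: search space = 1557749 -> 778874
  Step 2: search space = 778874 -> 389437
  Step 3: search space = 389437 -> 194718
  Step 4: search space = 194718 -> 97359
  Step 5: search space = 97359 -> 48679
  Step 6: search space = 48679 -> 24339
  Step 7: search space = 24339 -> 12169
  Step 8: search space = 12169 -> 6084
  Step 9: search space = 6084 -> 3042
  Step 10: search space = 3042 -> 1521
  Step 11: search space = 1521 -> 760
  Step 12: search space = 760 -> 380
  Step 13: search space = 380 -> 190
  Step 14: search space = 190 -> 95
  Step 15: search space = 95 -> 47
  Step 16: search space = 47 -> 23
  Step 17: search space = 23 -> 11
  Step 18: search space = 11 -> 5
  Step 19: search space = 5 -> 2
  Step 20: search space = 2 -> 1
  Step 21: search space = 1 (final check)
Maximum comparisons = floor(log2(1557749)) + 1 = 20 + 1 = 21


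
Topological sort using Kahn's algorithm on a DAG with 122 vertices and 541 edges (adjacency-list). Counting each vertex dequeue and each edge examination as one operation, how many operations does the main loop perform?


Kahn's algorithm:
  1. Compute in-degrees: O(V + E)
  2. Process queue: each vertex dequeued once (O(V))
     each edge examined once (O(E))
Total = V + E = 122 + 541 = 663


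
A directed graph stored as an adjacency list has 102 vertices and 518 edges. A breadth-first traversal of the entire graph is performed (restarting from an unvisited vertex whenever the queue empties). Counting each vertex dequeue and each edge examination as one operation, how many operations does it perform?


A full BFS traversal dequeues each vertex once and examines each edge once.
Vertex visits: 102
Edge visits: 518
V + E = 102 + 518 = 620


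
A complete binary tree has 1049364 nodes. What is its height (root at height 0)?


In a complete binary tree, level k holds nodes 2^k .. 2^(k+1)-1 (1-indexed).
Height = floor(log2(n)) = floor(log2(1049364)) = 20
Check: 2^20 = 1048576 <= 1049364 < 2097152 = 2^21


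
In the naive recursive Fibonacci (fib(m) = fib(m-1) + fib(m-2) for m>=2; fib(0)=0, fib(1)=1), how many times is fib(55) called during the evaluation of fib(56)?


Let N(m) = number of times fib(m) is called while evaluating fib(56).
N(56) = 1 (the initial call).
N(55) = 1 (only fib(56) calls it).
For 1 <= m <= 54: fib(m) is called by fib(m+1) and fib(m+2), so
  N(m) = N(m+1) + N(m+2).
fib(0) is called only by fib(2), so N(0) = N(2).
Walk down from m=56:
  N(56)=1, N(55)=1
N(55) = 1


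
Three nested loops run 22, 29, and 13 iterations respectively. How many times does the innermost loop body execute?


Loop 1 (outermost): 22 iterations
Loop 2 (middle): 29 iterations per outer
Loop 3 (innermost): 13 iterations per middle
Total = 22 * 29 * 13 = 8294


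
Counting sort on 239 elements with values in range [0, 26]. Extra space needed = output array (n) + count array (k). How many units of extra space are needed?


Output array size: 239 (to store sorted result)
Count array size: 27 (one slot per possible value, range 0 to 26)
Total extra space = 239 + 27 = 266


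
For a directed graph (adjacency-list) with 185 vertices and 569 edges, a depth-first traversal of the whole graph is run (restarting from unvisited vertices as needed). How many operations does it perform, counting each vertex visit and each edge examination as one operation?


A full DFS traversal visits each vertex once and examines each edge once.
V = 185
E = 569
Sum = 185 + 569 = 754


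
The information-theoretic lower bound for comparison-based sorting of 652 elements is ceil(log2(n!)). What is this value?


A binary decision tree of height h has at most 2^h leaves and needs at least n! of them, so h >= ceil(log2(n!)).
652! is far too large to multiply out, so use Stirling's series:
  ln(n!) ~ n ln n - n + (1/2) ln(2 pi n) + 1/(12n)  (error below 1/(360 n^3), negligible here)
  ln(652) = 6.4800446
  n ln n = 652 * 6.4800446 = 4224.9891
  (1/2) ln(2 pi * 652) = (1/2) ln(4096.6368) = 4.1590
  1/(12*652) = 0.0001
  ln(652!) ~ 4224.9891 - 652 + 4.1590 + 0.0001 = 3577.1482
Convert to base 2: log2(652!) = 3577.1482 / ln 2 = 3577.1482 / 0.69314718 = 5160.7340
ceil(5160.7340) = 5161


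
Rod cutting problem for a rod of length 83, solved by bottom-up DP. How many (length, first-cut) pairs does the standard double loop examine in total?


For each subproblem length i = 1..83, the inner loop considers i possible first cuts.
Total = 1 + 2 + ... + 83
= 83*(83+1)/2
= 83*84/2 = 3486


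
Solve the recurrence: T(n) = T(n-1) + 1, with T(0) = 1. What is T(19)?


Unrolling the recurrence:
T(19) = T(18) + 1
       = T(17) + 1 + 1
       = T(16) + 1*3
       ...
       = T(0) + 1*19
       = 1 + 19 = 20


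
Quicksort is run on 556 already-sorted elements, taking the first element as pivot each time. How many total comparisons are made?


Sum of comparisons per partition:
555 + 554 + ... + 1 + 0
= 556 * (556 - 1) / 2
= 556 * 555 / 2
= 154290


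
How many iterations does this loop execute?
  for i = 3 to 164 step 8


The loop variable i takes values starting at 3 and increments by 8 each iteration.
Sequence: i = 3, 11, 19, 27, 35, 43, 51, 59, 67, ...
The upper bound 164 is inclusive, so the count is floor((last - first) / step) + 1:
floor((164 - 3) / 8) + 1 = floor(161/8) + 1 = 20 + 1 = 21


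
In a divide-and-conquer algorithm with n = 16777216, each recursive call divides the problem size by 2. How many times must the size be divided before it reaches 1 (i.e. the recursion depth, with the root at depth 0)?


Number of divisions = log_2(16777216)
Sizes: 16777216 -> 8388608 -> 4194304 -> 2097152 -> 1048576 -> 524288 -> 262144 -> 131072 -> 65536 -> 32768 -> 16384 -> 8192 -> 4096 -> 2048 -> 1024 -> 512 -> 256 -> 128 -> 64 -> 32 -> 16 -> 8 -> 4 -> 2 -> 1 (24 divisions)
Recursion depth = 24


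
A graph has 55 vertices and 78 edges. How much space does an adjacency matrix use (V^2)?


Adjacency matrix: V x V grid of entries
Space = V^2 = 55^2 = 55 * 55 = 3025


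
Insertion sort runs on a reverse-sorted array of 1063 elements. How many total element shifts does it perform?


Sum of shifts = 1 + 2 + 3 + ... + 1062
= 1063 * 1062 / 2
= 1128906 / 2
= 564453


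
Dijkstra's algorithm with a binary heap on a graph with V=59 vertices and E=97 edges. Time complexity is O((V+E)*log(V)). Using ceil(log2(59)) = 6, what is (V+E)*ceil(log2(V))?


Dijkstra with a binary heap: each vertex is extracted once, each edge may relax once.
Each heap operation costs O(log V).
V + E = 59 + 97 = 156
ceil(log2(59)) = 6 (since 2^5 = 32 < 59 <= 64 = 2^6)
Total heap work = (V+E) * ceil(log2(V)) = 156 * 6 = 936


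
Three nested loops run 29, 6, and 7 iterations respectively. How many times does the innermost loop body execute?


Loop 1 (outermost): 29 iterations
Loop 2 (middle): 6 iterations per outer
Loop 3 (innermost): 7 iterations per middle
Total = 29 * 6 * 7 = 1218


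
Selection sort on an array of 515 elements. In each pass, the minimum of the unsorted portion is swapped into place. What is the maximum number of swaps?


Selection sort performs one swap per pass:
  Pass 1: find min in positions 0 to 514, swap with position 0
  Pass 2: find min in positions 1 to 514, swap with position 1
  Pass 3: find min in positions 2 to 514, swap with position 2
  Pass 4: find min in positions 3 to 514, swap with position 3
  Pass 5: find min in positions 4 to 514, swap with position 4
  ... (509 more passes)
Total passes (and swaps) = n - 1 = 515 - 1 = 514


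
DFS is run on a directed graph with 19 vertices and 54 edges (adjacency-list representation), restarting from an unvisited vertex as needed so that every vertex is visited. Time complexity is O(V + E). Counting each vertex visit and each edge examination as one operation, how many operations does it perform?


A full DFS traversal processes each vertex exactly once (push/pop on stack).
Each directed edge is examined once.
V = 19, E = 54
V + E = 73


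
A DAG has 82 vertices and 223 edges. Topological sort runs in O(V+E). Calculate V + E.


V = 82 (vertex processing)
E = 223 (edge processing)
V + E = 82 + 223 = 305


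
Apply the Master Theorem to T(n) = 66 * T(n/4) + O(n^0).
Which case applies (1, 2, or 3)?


The Master Theorem: T(n) = a*T(n/b) + O(n^c)
  a = 66, b = 4, c = 0
log_b(a) = log_4(66) ~ 3.022
Compare b^c with a: 4^0 = 1 < 66, so c < log_b(a).
Since c < log_b(a), Case 1 applies.
T(n) = O(n^(log_4 66)) ~ O(n^3.022)
Master Theorem case = 1


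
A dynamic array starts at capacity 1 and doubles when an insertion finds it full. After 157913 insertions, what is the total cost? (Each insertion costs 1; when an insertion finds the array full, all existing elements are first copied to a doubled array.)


Insertion cost: 157913 (one per element)
Resizes occur just before inserting elements 2, 3, 5, 9, ...
Elements copied at each resize: 1 + 2 + 4 + 8 + 16 + 32 + 64 + 128 + 256 + 512 + 1024 + 2048 + 4096 + 8192 + 16384 + 32768 + 65536 + 131072
Sum of copies = 262143 (geometric series: 2^k - 1)
Total = 157913 + 262143 = 420056


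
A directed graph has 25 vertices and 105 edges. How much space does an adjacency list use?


Adjacency list: one list head per vertex + one entry per edge
Vertex heads: 25
Edge entries: 105
Total = 25 + 105 = 130


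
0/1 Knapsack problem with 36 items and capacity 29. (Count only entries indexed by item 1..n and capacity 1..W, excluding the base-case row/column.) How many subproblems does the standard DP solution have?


The DP table is indexed by (item, capacity).
Rows: 36 items
Columns: 29 capacity values (1 to W)
Total subproblems = 36 * 29 = 1044


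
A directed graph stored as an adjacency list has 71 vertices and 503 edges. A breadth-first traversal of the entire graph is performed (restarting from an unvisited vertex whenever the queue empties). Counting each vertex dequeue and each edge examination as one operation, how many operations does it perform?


A full BFS traversal dequeues each vertex once and examines each edge once.
Vertex visits: 71
Edge visits: 503
V + E = 71 + 503 = 574


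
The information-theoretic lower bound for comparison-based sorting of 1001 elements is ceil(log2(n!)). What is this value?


A binary decision tree of height h has at most 2^h leaves and needs at least n! of them, so h >= ceil(log2(n!)).
1001! is far too large to multiply out, so use Stirling's series:
  ln(n!) ~ n ln n - n + (1/2) ln(2 pi n) + 1/(12n)  (error below 1/(360 n^3), negligible here)
  ln(1001) = 6.9087548
  n ln n = 1001 * 6.9087548 = 6915.6636
  (1/2) ln(2 pi * 1001) = (1/2) ln(6289.4685) = 4.3733
  1/(12*1001) = 0.0001
  ln(1001!) ~ 6915.6636 - 1001 + 4.3733 + 0.0001 = 5919.0370
Convert to base 2: log2(1001!) = 5919.0370 / ln 2 = 5919.0370 / 0.69314718 = 8539.3653
ceil(8539.3653) = 8540


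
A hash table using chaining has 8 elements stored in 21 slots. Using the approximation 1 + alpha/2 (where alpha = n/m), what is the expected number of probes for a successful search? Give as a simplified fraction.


Load factor alpha = n/m = 8/21
Expected probes = 1 + alpha/2 = 1 + 8/(2*21)
= 1 + 8/42
= 42/42 + 8/42
= 50/42
Simplify: 25/21


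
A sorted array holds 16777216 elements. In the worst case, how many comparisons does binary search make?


Halving sequence: 16777216 -> 8388608 -> 4194304 -> 2097152 -> 1048576 -> 524288 -> 262144 -> 131072 -> 65536 -> 32768 -> 16384 -> 8192 -> 4096 -> 2048 -> 1024 -> 512 -> 256 -> 128 -> 64 -> 32 -> 16 -> 8 -> 4 -> 2 -> 1
Number of halvings = 24
Max comparisons = 24 + 1 = 25


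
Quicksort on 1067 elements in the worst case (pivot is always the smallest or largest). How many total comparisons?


In the worst case, each partition step picks the worst pivot:
  Partition 1: 1066 comparisons (n-1 elements to compare)
  Partition 2: 1065 comparisons
  Partition 3: 1064 comparisons
  Partition 4: 1063 comparisons
  Partition 5: 1062 comparisons
  ...
  Last partition: 0 comparisons
Total = (n-1) + (n-2) + ... + 1 + 0 = n*(n-1)/2
= 1067*1066/2 = 568711


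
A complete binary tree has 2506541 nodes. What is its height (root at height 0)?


In a complete binary tree, level k holds nodes 2^k .. 2^(k+1)-1 (1-indexed).
Height = floor(log2(n)) = floor(log2(2506541)) = 21
Check: 2^21 = 2097152 <= 2506541 < 4194304 = 2^22


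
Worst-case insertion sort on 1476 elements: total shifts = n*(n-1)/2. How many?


Sum of shifts = 1 + 2 + 3 + ... + 1475
= 1476 * 1475 / 2
= 2177100 / 2
= 1088550


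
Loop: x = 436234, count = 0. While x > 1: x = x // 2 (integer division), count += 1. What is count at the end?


The variable x halves each step:
x = 436234 -> 218117 -> 109058 -> 54529 -> 27264 -> 13632 -> 6816 -> 3408 -> 1704 -> 852 -> 426 -> 213 -> 106 -> 53 -> 26 -> 13 -> 6 -> 3 -> 1
Number of halvings = floor(log2(436234)) = 18


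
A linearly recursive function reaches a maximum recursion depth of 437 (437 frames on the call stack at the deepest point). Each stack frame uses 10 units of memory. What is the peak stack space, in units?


Maximum recursion depth = 437 frames
Memory per frame = 10 units
Total stack space = depth * frame_size
= 437 * 10 = 4370


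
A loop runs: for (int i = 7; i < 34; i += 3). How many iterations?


Loop starts at i = 7, increments by 3, stops when i >= 34.
Number of iterations = ceil((34 - 7) / 3)
= ceil(27 / 3)
= 9


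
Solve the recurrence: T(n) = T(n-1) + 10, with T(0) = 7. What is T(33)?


Unrolling the recurrence:
T(33) = T(32) + 10
       = T(31) + 10 + 10
       = T(30) + 10*3
       ...
       = T(0) + 10*33
       = 7 + 330 = 337


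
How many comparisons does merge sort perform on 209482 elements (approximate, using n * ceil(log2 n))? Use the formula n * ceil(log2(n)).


Recursion depth: ceil(log2(209482)) = 18
Each recursion level merges n = 209482 elements
Total = 209482 * 18 = 3770676


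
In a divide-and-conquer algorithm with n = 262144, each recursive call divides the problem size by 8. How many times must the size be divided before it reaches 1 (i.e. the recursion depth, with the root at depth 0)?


Number of divisions = log_8(262144)
Sizes: 262144 -> 32768 -> 4096 -> 512 -> 64 -> 8 -> 1 (6 divisions)
Recursion depth = 6


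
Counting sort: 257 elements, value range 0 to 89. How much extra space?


n = 257 (output array)
k = 90 (count array for 90 distinct values)
Extra space = 257 + 90 = 347


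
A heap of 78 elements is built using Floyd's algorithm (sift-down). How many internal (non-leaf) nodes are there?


Leaf nodes occupy roughly half the array.
Sift-down is called for each internal node, starting from the last one.
Internal nodes = floor(n/2) = floor(78/2) = 39


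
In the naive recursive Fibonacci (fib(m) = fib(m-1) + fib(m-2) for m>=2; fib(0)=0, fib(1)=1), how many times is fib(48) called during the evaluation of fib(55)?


Let N(m) = number of times fib(m) is called while evaluating fib(55).
N(55) = 1 (the initial call).
N(54) = 1 (only fib(55) calls it).
For 1 <= m <= 53: fib(m) is called by fib(m+1) and fib(m+2), so
  N(m) = N(m+1) + N(m+2).
fib(0) is called only by fib(2), so N(0) = N(2).
Walk down from m=55:
  N(55)=1, N(54)=1, N(53)=2, N(52)=3, N(51)=5, N(50)=8, N(49)=13, N(48)=21
N(48) = 21


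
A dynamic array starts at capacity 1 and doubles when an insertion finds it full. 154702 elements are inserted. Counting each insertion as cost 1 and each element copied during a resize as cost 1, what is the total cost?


n = 154702
Insertion costs: 154702
Resizes copy 1, 2, 4, ... up to the largest power of 2 that is <= n-1 = 154701, i.e. 131072.
Copy costs = 1 + 2 + 4 + 8 + 16 + 32 + 64 + 128 + 256 + 512 + 1024 + 2048 + 4096 + 8192 + 16384 + 32768 + 65536 + 131072 = 262143
Total = 154702 + 262143 = 416845


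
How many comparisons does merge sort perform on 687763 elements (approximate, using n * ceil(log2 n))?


Recursion depth: ceil(log2(687763)) = 20
Each recursion level merges n = 687763 elements
Total = 687763 * 20 = 13755260


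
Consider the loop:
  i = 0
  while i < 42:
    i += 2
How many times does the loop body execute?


Starting at i = 0, each iteration adds 2.
Iterations until i >= 42:
  Iteration 1: i = 0 -> i = 2
  Iteration 2: i = 2 -> i = 4
  Iteration 3: i = 4 -> i = 6
  Iteration 4: i = 6 -> i = 8
  Iteration 5: i = 8 -> i = 10
  Iteration 6: i = 10 -> i = 12
  Iteration 7: i = 12 -> i = 14
  Iteration 8: i = 14 -> i = 16
  ... continuing ...
Total iterations = ceil(42/2) = 21


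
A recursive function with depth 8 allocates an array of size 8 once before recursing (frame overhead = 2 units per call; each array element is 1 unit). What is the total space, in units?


Array allocation: 8 units (allocated once)
Stack frames: 8 deep * 2 per frame = 16 units
Total = 8 + 16 = 24
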